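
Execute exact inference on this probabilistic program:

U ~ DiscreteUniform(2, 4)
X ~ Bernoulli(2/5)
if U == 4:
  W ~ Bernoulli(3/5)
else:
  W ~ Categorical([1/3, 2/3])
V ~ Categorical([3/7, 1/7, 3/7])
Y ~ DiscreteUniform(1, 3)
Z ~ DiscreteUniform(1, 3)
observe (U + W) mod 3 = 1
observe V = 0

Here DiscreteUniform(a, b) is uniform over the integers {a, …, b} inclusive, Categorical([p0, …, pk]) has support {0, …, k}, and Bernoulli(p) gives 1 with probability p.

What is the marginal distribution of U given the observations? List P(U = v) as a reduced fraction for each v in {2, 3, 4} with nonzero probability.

P(U=3) = 5/8, P(U=4) = 3/8

Enumerate traces; 36 have nonzero weight after conditioning:
  (U=3, X=0, W=1, V=0, Y=1, Z=1) weight 2/315
  (U=3, X=0, W=1, V=0, Y=1, Z=2) weight 2/315
  (U=3, X=0, W=1, V=0, Y=1, Z=3) weight 2/315
  (U=3, X=0, W=1, V=0, Y=2, Z=1) weight 2/315
  (U=3, X=0, W=1, V=0, Y=2, Z=2) weight 2/315
  (U=3, X=0, W=1, V=0, Y=2, Z=3) weight 2/315
  (U=3, X=0, W=1, V=0, Y=3, Z=1) weight 2/315
  (U=3, X=0, W=1, V=0, Y=3, Z=2) weight 2/315
  (U=4, X=0, W=0, V=0, Y=1, Z=1) weight 2/525
  … 27 more
Group by U:
  weight(U=3) = 2/21
  weight(U=4) = 2/35
Total weight = 2/21 + 2/35 = 16/105
P(U=3 | obs) = 2/21 / 16/105 = 5/8
P(U=4 | obs) = 2/35 / 16/105 = 3/8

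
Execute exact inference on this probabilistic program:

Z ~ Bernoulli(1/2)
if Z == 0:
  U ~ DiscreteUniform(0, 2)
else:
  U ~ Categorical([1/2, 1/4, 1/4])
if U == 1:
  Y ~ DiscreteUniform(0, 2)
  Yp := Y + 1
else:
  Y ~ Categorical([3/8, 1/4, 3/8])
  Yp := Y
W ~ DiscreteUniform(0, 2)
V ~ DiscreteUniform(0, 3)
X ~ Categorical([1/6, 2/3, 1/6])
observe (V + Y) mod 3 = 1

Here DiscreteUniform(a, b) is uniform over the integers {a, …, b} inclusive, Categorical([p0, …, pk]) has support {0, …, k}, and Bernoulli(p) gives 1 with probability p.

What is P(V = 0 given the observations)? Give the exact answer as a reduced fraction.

P(V = 0 | obs) = 79/367

Enumerate traces; 216 have nonzero weight after conditioning:
  (Z=0, U=0, Y=0, W=0, V=1, X=0) weight 1/1152
  (Z=0, U=0, Y=0, W=0, V=1, X=1) weight 1/288
  (Z=0, U=0, Y=0, W=0, V=1, X=2) weight 1/1152
  (Z=0, U=0, Y=0, W=1, V=1, X=0) weight 1/1152
  (Z=0, U=0, Y=0, W=1, V=1, X=1) weight 1/288
  (Z=0, U=0, Y=0, W=1, V=1, X=2) weight 1/1152
  (Z=0, U=0, Y=0, W=2, V=1, X=0) weight 1/1152
  (Z=0, U=0, Y=0, W=2, V=1, X=1) weight 1/288
  (Z=0, U=0, Y=1, W=0, V=0, X=0) weight 1/1728
  (Z=0, U=0, Y=1, W=0, V=3, X=0) weight 1/1728
  … 206 more
Group by V:
  weight(V=0) = 79/1152
  weight(V=1) = 209/2304
  weight(V=2) = 209/2304
  weight(V=3) = 79/1152
Total weight = 79/1152 + 209/2304 + 209/2304 + 79/1152 = 367/1152
P(V=0 | obs) = 79/1152 / 367/1152 = 79/367
P(V=1 | obs) = 209/2304 / 367/1152 = 209/734
P(V=2 | obs) = 209/2304 / 367/1152 = 209/734
P(V=3 | obs) = 79/1152 / 367/1152 = 79/367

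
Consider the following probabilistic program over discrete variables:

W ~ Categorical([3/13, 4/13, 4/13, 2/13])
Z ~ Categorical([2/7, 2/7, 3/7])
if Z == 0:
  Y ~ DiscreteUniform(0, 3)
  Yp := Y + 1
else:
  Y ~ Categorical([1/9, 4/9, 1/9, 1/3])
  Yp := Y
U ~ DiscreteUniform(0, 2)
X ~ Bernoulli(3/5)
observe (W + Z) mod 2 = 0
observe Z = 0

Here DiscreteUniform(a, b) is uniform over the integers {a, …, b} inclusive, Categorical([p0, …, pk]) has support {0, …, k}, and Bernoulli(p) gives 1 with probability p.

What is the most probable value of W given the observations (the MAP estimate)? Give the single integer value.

Enumerate traces; 48 have nonzero weight after conditioning:
  (W=0, Z=0, Y=0, U=0, X=0) weight 1/455
  (W=0, Z=0, Y=0, U=0, X=1) weight 3/910
  (W=0, Z=0, Y=0, U=1, X=0) weight 1/455
  (W=0, Z=0, Y=0, U=1, X=1) weight 3/910
  (W=0, Z=0, Y=0, U=2, X=0) weight 1/455
  (W=0, Z=0, Y=0, U=2, X=1) weight 3/910
  (W=0, Z=0, Y=1, U=0, X=0) weight 1/455
  (W=0, Z=0, Y=1, U=0, X=1) weight 3/910
  (W=2, Z=0, Y=0, U=0, X=0) weight 4/1365
  … 39 more
Group by W:
  weight(W=0) = 6/91
  weight(W=2) = 8/91
Total weight = 6/91 + 8/91 = 2/13
P(W=0 | obs) = 6/91 / 2/13 = 3/7
P(W=2 | obs) = 8/91 / 2/13 = 4/7
argmax = 2

argmax_v P(W = v | obs) = 2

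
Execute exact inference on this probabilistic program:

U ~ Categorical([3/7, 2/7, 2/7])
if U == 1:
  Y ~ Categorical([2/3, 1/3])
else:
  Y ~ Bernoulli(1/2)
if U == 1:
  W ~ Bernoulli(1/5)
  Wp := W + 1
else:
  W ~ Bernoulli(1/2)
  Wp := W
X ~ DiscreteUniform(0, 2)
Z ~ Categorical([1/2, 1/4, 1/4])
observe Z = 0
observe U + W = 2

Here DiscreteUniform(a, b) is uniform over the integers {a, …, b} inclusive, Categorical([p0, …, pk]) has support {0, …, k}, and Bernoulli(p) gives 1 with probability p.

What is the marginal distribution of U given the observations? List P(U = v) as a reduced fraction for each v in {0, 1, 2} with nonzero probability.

P(U=1) = 2/7, P(U=2) = 5/7

Enumerate traces; 12 have nonzero weight after conditioning:
  (U=1, Y=0, W=1, X=0, Z=0) weight 2/315
  (U=1, Y=0, W=1, X=1, Z=0) weight 2/315
  (U=1, Y=0, W=1, X=2, Z=0) weight 2/315
  (U=1, Y=1, W=1, X=0, Z=0) weight 1/315
  (U=1, Y=1, W=1, X=1, Z=0) weight 1/315
  (U=1, Y=1, W=1, X=2, Z=0) weight 1/315
  (U=2, Y=0, W=0, X=0, Z=0) weight 1/84
  (U=2, Y=0, W=0, X=1, Z=0) weight 1/84
  … 4 more
Group by U:
  weight(U=1) = 1/35
  weight(U=2) = 1/14
Total weight = 1/35 + 1/14 = 1/10
P(U=1 | obs) = 1/35 / 1/10 = 2/7
P(U=2 | obs) = 1/14 / 1/10 = 5/7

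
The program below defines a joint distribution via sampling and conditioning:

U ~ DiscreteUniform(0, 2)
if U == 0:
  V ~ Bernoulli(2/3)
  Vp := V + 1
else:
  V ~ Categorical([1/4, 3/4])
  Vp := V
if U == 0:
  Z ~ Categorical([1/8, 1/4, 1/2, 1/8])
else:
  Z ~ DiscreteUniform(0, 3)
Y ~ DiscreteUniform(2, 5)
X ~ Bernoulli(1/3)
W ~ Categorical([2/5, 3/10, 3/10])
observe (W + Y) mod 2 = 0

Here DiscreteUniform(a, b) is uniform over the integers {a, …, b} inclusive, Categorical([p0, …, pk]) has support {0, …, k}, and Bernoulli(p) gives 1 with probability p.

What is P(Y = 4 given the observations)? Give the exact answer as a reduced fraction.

Enumerate traces; 288 have nonzero weight after conditioning:
  (U=0, V=0, Z=0, Y=2, X=0, W=0) weight 1/1080
  (U=0, V=0, Z=0, Y=2, X=0, W=2) weight 1/1440
  (U=0, V=0, Z=0, Y=2, X=1, W=0) weight 1/2160
  (U=0, V=0, Z=0, Y=2, X=1, W=2) weight 1/2880
  (U=0, V=0, Z=0, Y=3, X=0, W=1) weight 1/1440
  (U=0, V=0, Z=0, Y=3, X=1, W=1) weight 1/2880
  (U=0, V=0, Z=0, Y=4, X=0, W=0) weight 1/1080
  (U=0, V=0, Z=0, Y=4, X=0, W=2) weight 1/1440
  (U=0, V=0, Z=0, Y=5, X=0, W=1) weight 1/1440
  … 279 more
Group by Y:
  weight(Y=2) = 7/40
  weight(Y=3) = 3/40
  weight(Y=4) = 7/40
  weight(Y=5) = 3/40
Total weight = 7/40 + 3/40 + 7/40 + 3/40 = 1/2
P(Y=2 | obs) = 7/40 / 1/2 = 7/20
P(Y=3 | obs) = 3/40 / 1/2 = 3/20
P(Y=4 | obs) = 7/40 / 1/2 = 7/20
P(Y=5 | obs) = 3/40 / 1/2 = 3/20

P(Y = 4 | obs) = 7/20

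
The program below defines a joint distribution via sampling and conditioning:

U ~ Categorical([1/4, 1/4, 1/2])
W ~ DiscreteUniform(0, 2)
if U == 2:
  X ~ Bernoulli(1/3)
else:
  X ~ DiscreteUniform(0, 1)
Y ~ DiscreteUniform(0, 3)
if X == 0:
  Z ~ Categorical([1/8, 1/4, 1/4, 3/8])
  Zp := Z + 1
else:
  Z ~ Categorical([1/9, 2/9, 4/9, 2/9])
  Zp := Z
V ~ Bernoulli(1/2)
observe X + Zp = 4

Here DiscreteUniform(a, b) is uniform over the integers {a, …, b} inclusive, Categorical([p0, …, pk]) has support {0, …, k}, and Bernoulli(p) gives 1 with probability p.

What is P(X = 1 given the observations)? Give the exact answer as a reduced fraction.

P(X = 1 | obs) = 80/269

Enumerate traces; 144 have nonzero weight after conditioning:
  (U=0, W=0, X=0, Y=0, Z=3, V=0) weight 1/512
  (U=0, W=0, X=0, Y=0, Z=3, V=1) weight 1/512
  (U=0, W=0, X=0, Y=1, Z=3, V=0) weight 1/512
  (U=0, W=0, X=0, Y=1, Z=3, V=1) weight 1/512
  (U=0, W=0, X=0, Y=2, Z=3, V=0) weight 1/512
  (U=0, W=0, X=0, Y=2, Z=3, V=1) weight 1/512
  (U=0, W=0, X=0, Y=3, Z=3, V=0) weight 1/512
  (U=0, W=0, X=0, Y=3, Z=3, V=1) weight 1/512
  (U=0, W=0, X=1, Y=0, Z=3, V=0) weight 1/864
  … 135 more
Group by X:
  weight(X=0) = 7/32
  weight(X=1) = 5/54
Total weight = 7/32 + 5/54 = 269/864
P(X=0 | obs) = 7/32 / 269/864 = 189/269
P(X=1 | obs) = 5/54 / 269/864 = 80/269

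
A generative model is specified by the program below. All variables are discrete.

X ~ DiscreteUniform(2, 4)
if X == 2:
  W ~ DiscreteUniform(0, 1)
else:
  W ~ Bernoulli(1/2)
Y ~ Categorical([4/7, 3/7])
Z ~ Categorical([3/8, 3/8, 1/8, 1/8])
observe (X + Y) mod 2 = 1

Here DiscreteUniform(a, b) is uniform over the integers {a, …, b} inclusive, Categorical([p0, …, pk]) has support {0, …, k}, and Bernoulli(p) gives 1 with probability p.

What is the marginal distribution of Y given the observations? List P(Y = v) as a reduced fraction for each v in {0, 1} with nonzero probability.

P(Y=0) = 2/5, P(Y=1) = 3/5

Enumerate traces; 24 have nonzero weight after conditioning:
  (X=2, W=0, Y=1, Z=0) weight 3/112
  (X=2, W=0, Y=1, Z=1) weight 3/112
  (X=2, W=0, Y=1, Z=2) weight 1/112
  (X=2, W=0, Y=1, Z=3) weight 1/112
  (X=2, W=1, Y=1, Z=0) weight 3/112
  (X=2, W=1, Y=1, Z=1) weight 3/112
  (X=2, W=1, Y=1, Z=2) weight 1/112
  (X=2, W=1, Y=1, Z=3) weight 1/112
  (X=3, W=0, Y=0, Z=0) weight 1/28
  … 15 more
Group by Y:
  weight(Y=0) = 4/21
  weight(Y=1) = 2/7
Total weight = 4/21 + 2/7 = 10/21
P(Y=0 | obs) = 4/21 / 10/21 = 2/5
P(Y=1 | obs) = 2/7 / 10/21 = 3/5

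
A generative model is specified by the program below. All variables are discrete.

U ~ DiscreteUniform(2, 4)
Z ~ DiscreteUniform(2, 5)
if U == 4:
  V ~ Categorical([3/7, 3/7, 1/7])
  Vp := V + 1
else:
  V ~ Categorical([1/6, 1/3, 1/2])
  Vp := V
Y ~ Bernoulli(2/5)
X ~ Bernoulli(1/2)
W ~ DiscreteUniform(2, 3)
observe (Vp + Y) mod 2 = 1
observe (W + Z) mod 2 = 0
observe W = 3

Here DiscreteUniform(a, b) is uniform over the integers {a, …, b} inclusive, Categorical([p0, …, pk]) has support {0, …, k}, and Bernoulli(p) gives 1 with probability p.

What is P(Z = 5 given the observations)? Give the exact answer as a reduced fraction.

P(Z = 5 | obs) = 1/2

Enumerate traces; 36 have nonzero weight after conditioning:
  (U=2, Z=3, V=0, Y=1, X=0, W=3) weight 1/720
  (U=2, Z=3, V=0, Y=1, X=1, W=3) weight 1/720
  (U=2, Z=3, V=1, Y=0, X=0, W=3) weight 1/240
  (U=2, Z=3, V=1, Y=0, X=1, W=3) weight 1/240
  (U=2, Z=3, V=2, Y=1, X=0, W=3) weight 1/240
  (U=2, Z=3, V=2, Y=1, X=1, W=3) weight 1/240
  (U=2, Z=5, V=0, Y=1, X=0, W=3) weight 1/720
  (U=2, Z=5, V=0, Y=1, X=1, W=3) weight 1/720
  … 28 more
Group by Z:
  weight(Z=3) = 19/315
  weight(Z=5) = 19/315
Total weight = 19/315 + 19/315 = 38/315
P(Z=3 | obs) = 19/315 / 38/315 = 1/2
P(Z=5 | obs) = 19/315 / 38/315 = 1/2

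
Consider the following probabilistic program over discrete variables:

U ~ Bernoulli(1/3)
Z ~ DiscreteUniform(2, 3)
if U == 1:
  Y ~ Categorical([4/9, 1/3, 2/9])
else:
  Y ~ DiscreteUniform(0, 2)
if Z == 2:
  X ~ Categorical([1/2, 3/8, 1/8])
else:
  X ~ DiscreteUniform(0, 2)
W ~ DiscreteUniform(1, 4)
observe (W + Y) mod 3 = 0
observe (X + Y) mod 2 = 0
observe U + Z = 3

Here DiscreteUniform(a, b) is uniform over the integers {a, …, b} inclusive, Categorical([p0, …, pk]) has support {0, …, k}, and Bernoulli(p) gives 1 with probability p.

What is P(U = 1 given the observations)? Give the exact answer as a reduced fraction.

Enumerate traces; 14 have nonzero weight after conditioning:
  (U=0, Z=3, Y=0, X=0, W=3) weight 1/108
  (U=0, Z=3, Y=0, X=2, W=3) weight 1/108
  (U=0, Z=3, Y=1, X=1, W=2) weight 1/108
  (U=0, Z=3, Y=2, X=0, W=1) weight 1/108
  (U=0, Z=3, Y=2, X=0, W=4) weight 1/108
  (U=0, Z=3, Y=2, X=2, W=1) weight 1/108
  (U=0, Z=3, Y=2, X=2, W=4) weight 1/108
  (U=1, Z=2, Y=0, X=0, W=3) weight 1/108
  … 6 more
Group by U:
  weight(U=0) = 7/108
  weight(U=1) = 49/1728
Total weight = 7/108 + 49/1728 = 161/1728
P(U=0 | obs) = 7/108 / 161/1728 = 16/23
P(U=1 | obs) = 49/1728 / 161/1728 = 7/23

P(U = 1 | obs) = 7/23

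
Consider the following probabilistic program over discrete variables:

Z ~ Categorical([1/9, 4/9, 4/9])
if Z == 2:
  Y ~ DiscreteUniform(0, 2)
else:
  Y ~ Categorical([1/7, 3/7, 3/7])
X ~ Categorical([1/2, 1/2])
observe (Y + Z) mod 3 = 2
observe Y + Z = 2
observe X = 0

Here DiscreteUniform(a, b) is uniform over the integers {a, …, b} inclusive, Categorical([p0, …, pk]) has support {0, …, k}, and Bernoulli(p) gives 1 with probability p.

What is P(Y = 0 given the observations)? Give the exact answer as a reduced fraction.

P(Y = 0 | obs) = 28/73

Enumerate traces; 3 have nonzero weight after conditioning:
  (Z=0, Y=2, X=0) weight 1/42
  (Z=1, Y=1, X=0) weight 2/21
  (Z=2, Y=0, X=0) weight 2/27
Group by Y:
  weight(Y=0) = 2/27
  weight(Y=1) = 2/21
  weight(Y=2) = 1/42
Total weight = 2/27 + 2/21 + 1/42 = 73/378
P(Y=0 | obs) = 2/27 / 73/378 = 28/73
P(Y=1 | obs) = 2/21 / 73/378 = 36/73
P(Y=2 | obs) = 1/42 / 73/378 = 9/73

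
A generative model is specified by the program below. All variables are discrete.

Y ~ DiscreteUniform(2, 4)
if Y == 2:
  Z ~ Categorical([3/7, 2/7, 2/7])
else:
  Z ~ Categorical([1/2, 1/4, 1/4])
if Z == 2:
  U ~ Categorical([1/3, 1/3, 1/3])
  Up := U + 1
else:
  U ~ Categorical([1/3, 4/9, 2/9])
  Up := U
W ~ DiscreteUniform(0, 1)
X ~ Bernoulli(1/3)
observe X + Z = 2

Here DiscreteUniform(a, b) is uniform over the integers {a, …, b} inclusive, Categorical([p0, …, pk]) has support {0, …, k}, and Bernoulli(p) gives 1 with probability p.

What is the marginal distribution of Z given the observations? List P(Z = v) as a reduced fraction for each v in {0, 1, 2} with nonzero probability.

Enumerate traces; 36 have nonzero weight after conditioning:
  (Y=2, Z=1, U=0, W=0, X=1) weight 1/189
  (Y=2, Z=1, U=0, W=1, X=1) weight 1/189
  (Y=2, Z=1, U=1, W=0, X=1) weight 4/567
  (Y=2, Z=1, U=1, W=1, X=1) weight 4/567
  (Y=2, Z=1, U=2, W=0, X=1) weight 2/567
  (Y=2, Z=1, U=2, W=1, X=1) weight 2/567
  (Y=2, Z=2, U=0, W=0, X=0) weight 2/189
  (Y=2, Z=2, U=0, W=1, X=0) weight 2/189
  … 28 more
Group by Z:
  weight(Z=1) = 11/126
  weight(Z=2) = 11/63
Total weight = 11/126 + 11/63 = 11/42
P(Z=1 | obs) = 11/126 / 11/42 = 1/3
P(Z=2 | obs) = 11/63 / 11/42 = 2/3

P(Z=1) = 1/3, P(Z=2) = 2/3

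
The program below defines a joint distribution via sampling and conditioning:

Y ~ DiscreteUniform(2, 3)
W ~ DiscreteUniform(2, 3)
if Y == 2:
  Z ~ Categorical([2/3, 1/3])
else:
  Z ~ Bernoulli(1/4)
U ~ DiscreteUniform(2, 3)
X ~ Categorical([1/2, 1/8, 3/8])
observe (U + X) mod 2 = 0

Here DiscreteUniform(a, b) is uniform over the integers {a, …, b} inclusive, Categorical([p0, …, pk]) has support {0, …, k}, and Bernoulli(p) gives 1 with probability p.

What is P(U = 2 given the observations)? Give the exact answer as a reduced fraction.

Enumerate traces; 24 have nonzero weight after conditioning:
  (Y=2, W=2, Z=0, U=2, X=0) weight 1/24
  (Y=2, W=2, Z=0, U=2, X=2) weight 1/32
  (Y=2, W=2, Z=0, U=3, X=1) weight 1/96
  (Y=2, W=2, Z=1, U=2, X=0) weight 1/48
  (Y=2, W=2, Z=1, U=2, X=2) weight 1/64
  (Y=2, W=2, Z=1, U=3, X=1) weight 1/192
  (Y=2, W=3, Z=0, U=2, X=0) weight 1/24
  (Y=2, W=3, Z=0, U=2, X=2) weight 1/32
  … 16 more
Group by U:
  weight(U=2) = 7/16
  weight(U=3) = 1/16
Total weight = 7/16 + 1/16 = 1/2
P(U=2 | obs) = 7/16 / 1/2 = 7/8
P(U=3 | obs) = 1/16 / 1/2 = 1/8

P(U = 2 | obs) = 7/8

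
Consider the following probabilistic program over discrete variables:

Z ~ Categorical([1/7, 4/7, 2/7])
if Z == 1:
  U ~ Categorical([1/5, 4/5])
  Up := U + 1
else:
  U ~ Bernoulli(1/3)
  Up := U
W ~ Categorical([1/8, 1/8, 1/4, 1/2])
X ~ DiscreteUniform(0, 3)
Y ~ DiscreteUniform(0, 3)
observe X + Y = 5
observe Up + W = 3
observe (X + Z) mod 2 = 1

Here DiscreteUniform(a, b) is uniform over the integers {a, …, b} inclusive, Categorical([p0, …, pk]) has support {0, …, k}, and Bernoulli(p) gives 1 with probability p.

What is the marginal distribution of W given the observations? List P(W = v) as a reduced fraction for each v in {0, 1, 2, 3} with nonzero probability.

P(W=1) = 8/37, P(W=2) = 9/37, P(W=3) = 20/37

Enumerate traces; 6 have nonzero weight after conditioning:
  (Z=0, U=0, W=3, X=3, Y=2) weight 1/336
  (Z=0, U=1, W=2, X=3, Y=2) weight 1/1344
  (Z=1, U=0, W=2, X=2, Y=3) weight 1/560
  (Z=1, U=1, W=1, X=2, Y=3) weight 1/280
  (Z=2, U=0, W=3, X=3, Y=2) weight 1/168
  (Z=2, U=1, W=2, X=3, Y=2) weight 1/672
Group by W:
  weight(W=1) = 1/280
  weight(W=2) = 9/2240
  weight(W=3) = 1/112
Total weight = 1/280 + 9/2240 + 1/112 = 37/2240
P(W=1 | obs) = 1/280 / 37/2240 = 8/37
P(W=2 | obs) = 9/2240 / 37/2240 = 9/37
P(W=3 | obs) = 1/112 / 37/2240 = 20/37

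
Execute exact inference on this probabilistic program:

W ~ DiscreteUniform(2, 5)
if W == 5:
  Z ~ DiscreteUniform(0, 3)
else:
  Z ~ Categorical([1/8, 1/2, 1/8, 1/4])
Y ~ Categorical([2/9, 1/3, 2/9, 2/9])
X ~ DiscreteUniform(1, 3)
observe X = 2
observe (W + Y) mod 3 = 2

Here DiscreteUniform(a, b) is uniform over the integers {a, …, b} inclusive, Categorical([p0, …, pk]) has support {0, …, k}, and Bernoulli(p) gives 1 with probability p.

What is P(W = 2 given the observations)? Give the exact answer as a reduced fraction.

Enumerate traces; 24 have nonzero weight after conditioning:
  (W=2, Z=0, Y=0, X=2) weight 1/432
  (W=2, Z=0, Y=3, X=2) weight 1/432
  (W=2, Z=1, Y=0, X=2) weight 1/108
  (W=2, Z=1, Y=3, X=2) weight 1/108
  (W=2, Z=2, Y=0, X=2) weight 1/432
  (W=2, Z=2, Y=3, X=2) weight 1/432
  (W=2, Z=3, Y=0, X=2) weight 1/216
  (W=2, Z=3, Y=3, X=2) weight 1/216
  (W=3, Z=0, Y=2, X=2) weight 1/432
  (W=4, Z=0, Y=1, X=2) weight 1/288
  … 14 more
Group by W:
  weight(W=2) = 1/27
  weight(W=3) = 1/54
  weight(W=4) = 1/36
  weight(W=5) = 1/27
Total weight = 1/27 + 1/54 + 1/36 + 1/27 = 13/108
P(W=2 | obs) = 1/27 / 13/108 = 4/13
P(W=3 | obs) = 1/54 / 13/108 = 2/13
P(W=4 | obs) = 1/36 / 13/108 = 3/13
P(W=5 | obs) = 1/27 / 13/108 = 4/13

P(W = 2 | obs) = 4/13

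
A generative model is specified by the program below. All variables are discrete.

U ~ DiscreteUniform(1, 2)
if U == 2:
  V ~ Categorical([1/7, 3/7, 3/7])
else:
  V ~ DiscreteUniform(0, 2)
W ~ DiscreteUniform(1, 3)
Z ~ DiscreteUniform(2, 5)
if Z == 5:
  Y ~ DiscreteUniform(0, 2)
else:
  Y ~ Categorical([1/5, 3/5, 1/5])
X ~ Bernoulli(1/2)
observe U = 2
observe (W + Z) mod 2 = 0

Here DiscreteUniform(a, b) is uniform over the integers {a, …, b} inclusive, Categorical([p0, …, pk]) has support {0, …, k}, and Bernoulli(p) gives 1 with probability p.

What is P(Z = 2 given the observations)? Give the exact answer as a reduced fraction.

P(Z = 2 | obs) = 1/6

Enumerate traces; 108 have nonzero weight after conditioning:
  (U=2, V=0, W=1, Z=3, Y=0, X=0) weight 1/1680
  (U=2, V=0, W=1, Z=3, Y=0, X=1) weight 1/1680
  (U=2, V=0, W=1, Z=3, Y=1, X=0) weight 1/560
  (U=2, V=0, W=1, Z=3, Y=1, X=1) weight 1/560
  (U=2, V=0, W=1, Z=3, Y=2, X=0) weight 1/1680
  (U=2, V=0, W=1, Z=3, Y=2, X=1) weight 1/1680
  (U=2, V=0, W=1, Z=5, Y=0, X=0) weight 1/1008
  (U=2, V=0, W=1, Z=5, Y=0, X=1) weight 1/1008
  (U=2, V=0, W=2, Z=2, Y=0, X=0) weight 1/1680
  (U=2, V=0, W=2, Z=4, Y=0, X=0) weight 1/1680
  … 98 more
Group by Z:
  weight(Z=2) = 1/24
  weight(Z=3) = 1/12
  weight(Z=4) = 1/24
  weight(Z=5) = 1/12
Total weight = 1/24 + 1/12 + 1/24 + 1/12 = 1/4
P(Z=2 | obs) = 1/24 / 1/4 = 1/6
P(Z=3 | obs) = 1/12 / 1/4 = 1/3
P(Z=4 | obs) = 1/24 / 1/4 = 1/6
P(Z=5 | obs) = 1/12 / 1/4 = 1/3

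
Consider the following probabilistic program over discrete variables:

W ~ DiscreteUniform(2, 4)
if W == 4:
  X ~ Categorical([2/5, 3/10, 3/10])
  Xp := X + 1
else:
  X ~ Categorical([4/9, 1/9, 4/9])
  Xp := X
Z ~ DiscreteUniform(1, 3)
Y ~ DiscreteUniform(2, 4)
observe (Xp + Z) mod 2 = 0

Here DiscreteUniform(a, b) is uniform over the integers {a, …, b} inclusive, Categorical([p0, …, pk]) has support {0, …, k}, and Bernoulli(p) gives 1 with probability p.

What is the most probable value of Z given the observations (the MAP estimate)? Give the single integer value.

Enumerate traces; 39 have nonzero weight after conditioning:
  (W=2, X=0, Z=2, Y=2) weight 4/243
  (W=2, X=0, Z=2, Y=3) weight 4/243
  (W=2, X=0, Z=2, Y=4) weight 4/243
  (W=2, X=1, Z=1, Y=2) weight 1/243
  (W=2, X=1, Z=1, Y=3) weight 1/243
  (W=2, X=1, Z=1, Y=4) weight 1/243
  (W=2, X=1, Z=3, Y=2) weight 1/243
  (W=2, X=1, Z=3, Y=3) weight 1/243
  … 31 more
Group by Z:
  weight(Z=1) = 83/810
  weight(Z=2) = 187/810
  weight(Z=3) = 83/810
Total weight = 83/810 + 187/810 + 83/810 = 353/810
P(Z=1 | obs) = 83/810 / 353/810 = 83/353
P(Z=2 | obs) = 187/810 / 353/810 = 187/353
P(Z=3 | obs) = 83/810 / 353/810 = 83/353
argmax = 2

argmax_v P(Z = v | obs) = 2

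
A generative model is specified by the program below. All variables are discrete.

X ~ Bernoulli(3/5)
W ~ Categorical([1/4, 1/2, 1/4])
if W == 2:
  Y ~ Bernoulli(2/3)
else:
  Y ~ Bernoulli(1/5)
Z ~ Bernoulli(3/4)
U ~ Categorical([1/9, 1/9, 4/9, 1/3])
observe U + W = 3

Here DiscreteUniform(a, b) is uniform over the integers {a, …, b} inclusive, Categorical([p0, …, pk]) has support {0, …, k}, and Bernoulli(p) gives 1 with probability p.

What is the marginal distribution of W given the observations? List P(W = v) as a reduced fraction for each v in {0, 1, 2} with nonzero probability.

Enumerate traces; 24 have nonzero weight after conditioning:
  (X=0, W=0, Y=0, Z=0, U=3) weight 1/150
  (X=0, W=0, Y=0, Z=1, U=3) weight 1/50
  (X=0, W=0, Y=1, Z=0, U=3) weight 1/600
  (X=0, W=0, Y=1, Z=1, U=3) weight 1/200
  (X=0, W=1, Y=0, Z=0, U=2) weight 4/225
  (X=0, W=1, Y=0, Z=1, U=2) weight 4/75
  (X=0, W=1, Y=1, Z=0, U=2) weight 1/225
  (X=0, W=1, Y=1, Z=1, U=2) weight 1/75
  (X=0, W=2, Y=0, Z=0, U=1) weight 1/1080
  … 15 more
Group by W:
  weight(W=0) = 1/12
  weight(W=1) = 2/9
  weight(W=2) = 1/36
Total weight = 1/12 + 2/9 + 1/36 = 1/3
P(W=0 | obs) = 1/12 / 1/3 = 1/4
P(W=1 | obs) = 2/9 / 1/3 = 2/3
P(W=2 | obs) = 1/36 / 1/3 = 1/12

P(W=0) = 1/4, P(W=1) = 2/3, P(W=2) = 1/12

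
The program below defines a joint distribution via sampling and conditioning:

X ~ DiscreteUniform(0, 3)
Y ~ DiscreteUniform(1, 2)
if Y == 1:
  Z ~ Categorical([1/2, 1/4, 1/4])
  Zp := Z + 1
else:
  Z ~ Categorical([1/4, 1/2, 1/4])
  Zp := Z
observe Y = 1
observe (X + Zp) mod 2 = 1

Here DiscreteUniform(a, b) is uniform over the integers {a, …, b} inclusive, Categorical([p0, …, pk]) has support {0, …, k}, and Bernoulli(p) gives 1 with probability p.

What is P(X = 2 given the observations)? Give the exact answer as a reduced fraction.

P(X = 2 | obs) = 3/8

Enumerate traces; 6 have nonzero weight after conditioning:
  (X=0, Y=1, Z=0) weight 1/16
  (X=0, Y=1, Z=2) weight 1/32
  (X=1, Y=1, Z=1) weight 1/32
  (X=2, Y=1, Z=0) weight 1/16
  (X=2, Y=1, Z=2) weight 1/32
  (X=3, Y=1, Z=1) weight 1/32
Group by X:
  weight(X=0) = 3/32
  weight(X=1) = 1/32
  weight(X=2) = 3/32
  weight(X=3) = 1/32
Total weight = 3/32 + 1/32 + 3/32 + 1/32 = 1/4
P(X=0 | obs) = 3/32 / 1/4 = 3/8
P(X=1 | obs) = 1/32 / 1/4 = 1/8
P(X=2 | obs) = 3/32 / 1/4 = 3/8
P(X=3 | obs) = 1/32 / 1/4 = 1/8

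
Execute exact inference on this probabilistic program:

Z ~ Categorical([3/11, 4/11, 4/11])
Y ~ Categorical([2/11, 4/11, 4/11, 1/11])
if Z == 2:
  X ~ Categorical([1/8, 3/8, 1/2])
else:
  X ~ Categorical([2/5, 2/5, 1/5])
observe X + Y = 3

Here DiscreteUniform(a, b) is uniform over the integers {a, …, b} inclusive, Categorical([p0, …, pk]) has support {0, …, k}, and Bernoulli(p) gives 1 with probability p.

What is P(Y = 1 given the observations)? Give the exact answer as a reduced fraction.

P(Y = 1 | obs) = 136/341

Enumerate traces; 9 have nonzero weight after conditioning:
  (Z=0, Y=1, X=2) weight 12/605
  (Z=0, Y=2, X=1) weight 24/605
  (Z=0, Y=3, X=0) weight 6/605
  (Z=1, Y=1, X=2) weight 16/605
  (Z=1, Y=2, X=1) weight 32/605
  (Z=1, Y=3, X=0) weight 8/605
  (Z=2, Y=1, X=2) weight 8/121
  (Z=2, Y=2, X=1) weight 6/121
  … 1 more
Group by Y:
  weight(Y=1) = 68/605
  weight(Y=2) = 86/605
  weight(Y=3) = 3/110
Total weight = 68/605 + 86/605 + 3/110 = 31/110
P(Y=1 | obs) = 68/605 / 31/110 = 136/341
P(Y=2 | obs) = 86/605 / 31/110 = 172/341
P(Y=3 | obs) = 3/110 / 31/110 = 3/31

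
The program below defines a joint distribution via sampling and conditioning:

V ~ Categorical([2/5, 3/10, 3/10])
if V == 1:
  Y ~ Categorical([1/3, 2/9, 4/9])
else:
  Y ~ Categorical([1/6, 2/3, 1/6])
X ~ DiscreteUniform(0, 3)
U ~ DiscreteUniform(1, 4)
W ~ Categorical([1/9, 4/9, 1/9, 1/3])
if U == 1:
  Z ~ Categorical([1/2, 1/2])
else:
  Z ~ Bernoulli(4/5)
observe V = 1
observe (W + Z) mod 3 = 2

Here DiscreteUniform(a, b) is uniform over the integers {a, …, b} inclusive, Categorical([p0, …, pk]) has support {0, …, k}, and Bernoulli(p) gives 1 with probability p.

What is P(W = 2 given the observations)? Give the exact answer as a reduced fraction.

Enumerate traces; 96 have nonzero weight after conditioning:
  (V=1, Y=0, X=0, U=1, W=1, Z=1) weight 1/720
  (V=1, Y=0, X=0, U=1, W=2, Z=0) weight 1/2880
  (V=1, Y=0, X=0, U=2, W=1, Z=1) weight 1/450
  (V=1, Y=0, X=0, U=2, W=2, Z=0) weight 1/7200
  (V=1, Y=0, X=0, U=3, W=1, Z=1) weight 1/450
  (V=1, Y=0, X=0, U=3, W=2, Z=0) weight 1/7200
  (V=1, Y=0, X=0, U=4, W=1, Z=1) weight 1/450
  (V=1, Y=0, X=0, U=4, W=2, Z=0) weight 1/7200
  … 88 more
Group by W:
  weight(W=1) = 29/300
  weight(W=2) = 11/1200
Total weight = 29/300 + 11/1200 = 127/1200
P(W=1 | obs) = 29/300 / 127/1200 = 116/127
P(W=2 | obs) = 11/1200 / 127/1200 = 11/127

P(W = 2 | obs) = 11/127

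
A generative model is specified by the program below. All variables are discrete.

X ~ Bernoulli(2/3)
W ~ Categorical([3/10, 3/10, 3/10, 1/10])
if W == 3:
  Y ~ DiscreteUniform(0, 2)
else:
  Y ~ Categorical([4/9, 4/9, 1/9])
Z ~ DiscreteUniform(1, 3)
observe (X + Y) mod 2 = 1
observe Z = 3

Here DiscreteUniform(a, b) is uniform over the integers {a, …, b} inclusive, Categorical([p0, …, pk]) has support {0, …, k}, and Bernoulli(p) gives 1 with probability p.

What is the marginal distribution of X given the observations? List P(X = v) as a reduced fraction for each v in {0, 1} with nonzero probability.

Enumerate traces; 12 have nonzero weight after conditioning:
  (X=0, W=0, Y=1, Z=3) weight 2/135
  (X=0, W=1, Y=1, Z=3) weight 2/135
  (X=0, W=2, Y=1, Z=3) weight 2/135
  (X=0, W=3, Y=1, Z=3) weight 1/270
  (X=1, W=0, Y=0, Z=3) weight 4/135
  (X=1, W=0, Y=2, Z=3) weight 1/135
  (X=1, W=1, Y=0, Z=3) weight 4/135
  (X=1, W=1, Y=2, Z=3) weight 1/135
  … 4 more
Group by X:
  weight(X=0) = 13/270
  weight(X=1) = 17/135
Total weight = 13/270 + 17/135 = 47/270
P(X=0 | obs) = 13/270 / 47/270 = 13/47
P(X=1 | obs) = 17/135 / 47/270 = 34/47

P(X=0) = 13/47, P(X=1) = 34/47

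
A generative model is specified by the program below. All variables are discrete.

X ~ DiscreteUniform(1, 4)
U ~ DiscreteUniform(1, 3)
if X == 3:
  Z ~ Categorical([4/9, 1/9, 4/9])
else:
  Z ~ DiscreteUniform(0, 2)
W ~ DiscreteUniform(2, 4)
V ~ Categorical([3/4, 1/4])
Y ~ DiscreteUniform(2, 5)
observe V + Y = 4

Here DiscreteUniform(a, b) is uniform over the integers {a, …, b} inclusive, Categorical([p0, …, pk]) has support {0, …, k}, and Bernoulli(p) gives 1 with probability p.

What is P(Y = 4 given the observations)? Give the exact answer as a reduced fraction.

Enumerate traces; 216 have nonzero weight after conditioning:
  (X=1, U=1, Z=0, W=2, V=0, Y=4) weight 1/576
  (X=1, U=1, Z=0, W=2, V=1, Y=3) weight 1/1728
  (X=1, U=1, Z=0, W=3, V=0, Y=4) weight 1/576
  (X=1, U=1, Z=0, W=3, V=1, Y=3) weight 1/1728
  (X=1, U=1, Z=0, W=4, V=0, Y=4) weight 1/576
  (X=1, U=1, Z=0, W=4, V=1, Y=3) weight 1/1728
  (X=1, U=1, Z=1, W=2, V=0, Y=4) weight 1/576
  (X=1, U=1, Z=1, W=2, V=1, Y=3) weight 1/1728
  … 208 more
Group by Y:
  weight(Y=3) = 1/16
  weight(Y=4) = 3/16
Total weight = 1/16 + 3/16 = 1/4
P(Y=3 | obs) = 1/16 / 1/4 = 1/4
P(Y=4 | obs) = 3/16 / 1/4 = 3/4

P(Y = 4 | obs) = 3/4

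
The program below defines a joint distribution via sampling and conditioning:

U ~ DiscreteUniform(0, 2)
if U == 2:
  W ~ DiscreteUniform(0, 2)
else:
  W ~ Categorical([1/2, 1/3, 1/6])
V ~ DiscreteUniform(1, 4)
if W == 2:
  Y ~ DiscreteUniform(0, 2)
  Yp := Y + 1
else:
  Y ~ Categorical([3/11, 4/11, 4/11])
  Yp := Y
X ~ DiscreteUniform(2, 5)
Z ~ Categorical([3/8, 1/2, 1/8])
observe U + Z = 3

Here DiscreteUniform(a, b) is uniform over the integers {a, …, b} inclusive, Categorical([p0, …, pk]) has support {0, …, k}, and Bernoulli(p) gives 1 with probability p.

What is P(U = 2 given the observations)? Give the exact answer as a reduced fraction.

P(U = 2 | obs) = 4/5

Enumerate traces; 288 have nonzero weight after conditioning:
  (U=1, W=0, V=1, Y=0, X=2, Z=2) weight 1/2816
  (U=1, W=0, V=1, Y=0, X=3, Z=2) weight 1/2816
  (U=1, W=0, V=1, Y=0, X=4, Z=2) weight 1/2816
  (U=1, W=0, V=1, Y=0, X=5, Z=2) weight 1/2816
  (U=1, W=0, V=1, Y=1, X=2, Z=2) weight 1/2112
  (U=1, W=0, V=1, Y=1, X=3, Z=2) weight 1/2112
  (U=1, W=0, V=1, Y=1, X=4, Z=2) weight 1/2112
  (U=1, W=0, V=1, Y=1, X=5, Z=2) weight 1/2112
  (U=2, W=0, V=1, Y=0, X=2, Z=1) weight 1/1056
  … 279 more
Group by U:
  weight(U=1) = 1/24
  weight(U=2) = 1/6
Total weight = 1/24 + 1/6 = 5/24
P(U=1 | obs) = 1/24 / 5/24 = 1/5
P(U=2 | obs) = 1/6 / 5/24 = 4/5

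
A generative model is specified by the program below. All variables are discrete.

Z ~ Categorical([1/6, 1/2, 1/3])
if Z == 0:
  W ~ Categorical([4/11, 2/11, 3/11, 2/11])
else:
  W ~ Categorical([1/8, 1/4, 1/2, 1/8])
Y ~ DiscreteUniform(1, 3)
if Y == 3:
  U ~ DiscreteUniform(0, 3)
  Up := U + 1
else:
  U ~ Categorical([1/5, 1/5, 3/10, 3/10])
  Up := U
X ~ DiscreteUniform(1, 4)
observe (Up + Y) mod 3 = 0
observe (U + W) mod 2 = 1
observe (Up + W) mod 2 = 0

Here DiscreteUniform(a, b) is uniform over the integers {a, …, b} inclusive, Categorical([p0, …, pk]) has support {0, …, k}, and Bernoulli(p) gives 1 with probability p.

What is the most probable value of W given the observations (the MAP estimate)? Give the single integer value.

Enumerate traces; 24 have nonzero weight after conditioning:
  (Z=0, W=1, Y=3, U=2, X=1) weight 1/1584
  (Z=0, W=1, Y=3, U=2, X=2) weight 1/1584
  (Z=0, W=1, Y=3, U=2, X=3) weight 1/1584
  (Z=0, W=1, Y=3, U=2, X=4) weight 1/1584
  (Z=0, W=3, Y=3, U=2, X=1) weight 1/1584
  (Z=0, W=3, Y=3, U=2, X=2) weight 1/1584
  (Z=0, W=3, Y=3, U=2, X=3) weight 1/1584
  (Z=0, W=3, Y=3, U=2, X=4) weight 1/1584
  … 16 more
Group by W:
  weight(W=1) = 7/352
  weight(W=3) = 71/6336
Total weight = 7/352 + 71/6336 = 197/6336
P(W=1 | obs) = 7/352 / 197/6336 = 126/197
P(W=3 | obs) = 71/6336 / 197/6336 = 71/197
argmax = 1

argmax_v P(W = v | obs) = 1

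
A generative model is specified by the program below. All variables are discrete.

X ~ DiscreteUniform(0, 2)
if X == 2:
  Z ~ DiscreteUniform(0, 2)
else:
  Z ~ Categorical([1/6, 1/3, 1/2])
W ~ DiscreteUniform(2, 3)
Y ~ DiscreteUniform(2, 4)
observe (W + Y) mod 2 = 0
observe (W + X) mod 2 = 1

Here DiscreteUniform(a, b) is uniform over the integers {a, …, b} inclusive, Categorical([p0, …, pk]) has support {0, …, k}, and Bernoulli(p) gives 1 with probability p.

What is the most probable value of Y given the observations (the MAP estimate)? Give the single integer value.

Enumerate traces; 12 have nonzero weight after conditioning:
  (X=0, Z=0, W=3, Y=3) weight 1/108
  (X=0, Z=1, W=3, Y=3) weight 1/54
  (X=0, Z=2, W=3, Y=3) weight 1/36
  (X=1, Z=0, W=2, Y=2) weight 1/108
  (X=1, Z=0, W=2, Y=4) weight 1/108
  (X=1, Z=1, W=2, Y=2) weight 1/54
  (X=1, Z=1, W=2, Y=4) weight 1/54
  (X=1, Z=2, W=2, Y=2) weight 1/36
  … 4 more
Group by Y:
  weight(Y=2) = 1/18
  weight(Y=3) = 1/9
  weight(Y=4) = 1/18
Total weight = 1/18 + 1/9 + 1/18 = 2/9
P(Y=2 | obs) = 1/18 / 2/9 = 1/4
P(Y=3 | obs) = 1/9 / 2/9 = 1/2
P(Y=4 | obs) = 1/18 / 2/9 = 1/4
argmax = 3

argmax_v P(Y = v | obs) = 3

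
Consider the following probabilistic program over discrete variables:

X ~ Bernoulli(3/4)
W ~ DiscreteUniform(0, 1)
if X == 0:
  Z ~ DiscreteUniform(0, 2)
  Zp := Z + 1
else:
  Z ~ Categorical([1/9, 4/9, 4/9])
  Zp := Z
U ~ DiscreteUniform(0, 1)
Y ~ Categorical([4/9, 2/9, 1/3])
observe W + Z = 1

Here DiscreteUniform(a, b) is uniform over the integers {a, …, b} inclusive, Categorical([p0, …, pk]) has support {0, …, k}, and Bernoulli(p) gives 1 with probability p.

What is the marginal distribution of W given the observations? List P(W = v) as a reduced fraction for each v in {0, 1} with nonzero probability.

Enumerate traces; 24 have nonzero weight after conditioning:
  (X=0, W=0, Z=1, U=0, Y=0) weight 1/108
  (X=0, W=0, Z=1, U=0, Y=1) weight 1/216
  (X=0, W=0, Z=1, U=0, Y=2) weight 1/144
  (X=0, W=0, Z=1, U=1, Y=0) weight 1/108
  (X=0, W=0, Z=1, U=1, Y=1) weight 1/216
  (X=0, W=0, Z=1, U=1, Y=2) weight 1/144
  (X=0, W=1, Z=0, U=0, Y=0) weight 1/108
  (X=0, W=1, Z=0, U=0, Y=1) weight 1/216
  … 16 more
Group by W:
  weight(W=0) = 5/24
  weight(W=1) = 1/12
Total weight = 5/24 + 1/12 = 7/24
P(W=0 | obs) = 5/24 / 7/24 = 5/7
P(W=1 | obs) = 1/12 / 7/24 = 2/7

P(W=0) = 5/7, P(W=1) = 2/7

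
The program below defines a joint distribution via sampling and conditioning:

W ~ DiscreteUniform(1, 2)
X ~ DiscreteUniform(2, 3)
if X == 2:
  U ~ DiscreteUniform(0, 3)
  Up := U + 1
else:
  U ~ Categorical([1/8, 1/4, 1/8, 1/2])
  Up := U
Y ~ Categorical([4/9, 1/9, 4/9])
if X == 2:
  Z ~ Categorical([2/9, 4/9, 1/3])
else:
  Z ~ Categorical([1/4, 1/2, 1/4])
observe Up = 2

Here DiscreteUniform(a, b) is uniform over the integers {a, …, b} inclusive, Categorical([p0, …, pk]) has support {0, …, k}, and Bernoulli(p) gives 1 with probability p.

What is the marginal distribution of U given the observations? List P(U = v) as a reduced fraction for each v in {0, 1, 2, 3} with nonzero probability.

P(U=1) = 2/3, P(U=2) = 1/3

Enumerate traces; 36 have nonzero weight after conditioning:
  (W=1, X=2, U=1, Y=0, Z=0) weight 1/162
  (W=1, X=2, U=1, Y=0, Z=1) weight 1/81
  (W=1, X=2, U=1, Y=0, Z=2) weight 1/108
  (W=1, X=2, U=1, Y=1, Z=0) weight 1/648
  (W=1, X=2, U=1, Y=1, Z=1) weight 1/324
  (W=1, X=2, U=1, Y=1, Z=2) weight 1/432
  (W=1, X=2, U=1, Y=2, Z=0) weight 1/162
  (W=1, X=2, U=1, Y=2, Z=1) weight 1/81
  (W=1, X=3, U=2, Y=0, Z=0) weight 1/288
  … 27 more
Group by U:
  weight(U=1) = 1/8
  weight(U=2) = 1/16
Total weight = 1/8 + 1/16 = 3/16
P(U=1 | obs) = 1/8 / 3/16 = 2/3
P(U=2 | obs) = 1/16 / 3/16 = 1/3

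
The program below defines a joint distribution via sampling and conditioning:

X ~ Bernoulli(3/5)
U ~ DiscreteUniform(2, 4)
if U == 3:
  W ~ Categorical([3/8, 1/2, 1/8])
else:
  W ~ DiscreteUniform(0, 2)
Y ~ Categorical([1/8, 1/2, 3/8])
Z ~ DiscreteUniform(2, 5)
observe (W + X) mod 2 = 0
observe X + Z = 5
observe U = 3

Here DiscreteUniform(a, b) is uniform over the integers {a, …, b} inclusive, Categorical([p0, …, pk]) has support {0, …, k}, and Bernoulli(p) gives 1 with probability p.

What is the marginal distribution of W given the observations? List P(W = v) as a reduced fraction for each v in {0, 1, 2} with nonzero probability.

P(W=0) = 3/10, P(W=1) = 3/5, P(W=2) = 1/10

Enumerate traces; 9 have nonzero weight after conditioning:
  (X=0, U=3, W=0, Y=0, Z=5) weight 1/640
  (X=0, U=3, W=0, Y=1, Z=5) weight 1/160
  (X=0, U=3, W=0, Y=2, Z=5) weight 3/640
  (X=0, U=3, W=2, Y=0, Z=5) weight 1/1920
  (X=0, U=3, W=2, Y=1, Z=5) weight 1/480
  (X=0, U=3, W=2, Y=2, Z=5) weight 1/640
  (X=1, U=3, W=1, Y=0, Z=4) weight 1/320
  (X=1, U=3, W=1, Y=1, Z=4) weight 1/80
  … 1 more
Group by W:
  weight(W=0) = 1/80
  weight(W=1) = 1/40
  weight(W=2) = 1/240
Total weight = 1/80 + 1/40 + 1/240 = 1/24
P(W=0 | obs) = 1/80 / 1/24 = 3/10
P(W=1 | obs) = 1/40 / 1/24 = 3/5
P(W=2 | obs) = 1/240 / 1/24 = 1/10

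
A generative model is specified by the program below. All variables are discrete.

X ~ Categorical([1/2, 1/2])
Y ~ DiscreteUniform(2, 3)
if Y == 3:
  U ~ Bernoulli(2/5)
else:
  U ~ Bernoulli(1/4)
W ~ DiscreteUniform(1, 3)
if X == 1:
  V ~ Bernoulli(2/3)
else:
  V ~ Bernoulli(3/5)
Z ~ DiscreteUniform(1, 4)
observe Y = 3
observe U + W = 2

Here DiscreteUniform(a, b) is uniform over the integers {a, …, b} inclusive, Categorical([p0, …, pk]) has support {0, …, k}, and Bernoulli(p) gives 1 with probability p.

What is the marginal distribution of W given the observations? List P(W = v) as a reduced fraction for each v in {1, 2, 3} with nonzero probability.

Enumerate traces; 32 have nonzero weight after conditioning:
  (X=0, Y=3, U=0, W=2, V=0, Z=1) weight 1/200
  (X=0, Y=3, U=0, W=2, V=0, Z=2) weight 1/200
  (X=0, Y=3, U=0, W=2, V=0, Z=3) weight 1/200
  (X=0, Y=3, U=0, W=2, V=0, Z=4) weight 1/200
  (X=0, Y=3, U=0, W=2, V=1, Z=1) weight 3/400
  (X=0, Y=3, U=0, W=2, V=1, Z=2) weight 3/400
  (X=0, Y=3, U=0, W=2, V=1, Z=3) weight 3/400
  (X=0, Y=3, U=0, W=2, V=1, Z=4) weight 3/400
  (X=0, Y=3, U=1, W=1, V=0, Z=1) weight 1/300
  … 23 more
Group by W:
  weight(W=1) = 1/15
  weight(W=2) = 1/10
Total weight = 1/15 + 1/10 = 1/6
P(W=1 | obs) = 1/15 / 1/6 = 2/5
P(W=2 | obs) = 1/10 / 1/6 = 3/5

P(W=1) = 2/5, P(W=2) = 3/5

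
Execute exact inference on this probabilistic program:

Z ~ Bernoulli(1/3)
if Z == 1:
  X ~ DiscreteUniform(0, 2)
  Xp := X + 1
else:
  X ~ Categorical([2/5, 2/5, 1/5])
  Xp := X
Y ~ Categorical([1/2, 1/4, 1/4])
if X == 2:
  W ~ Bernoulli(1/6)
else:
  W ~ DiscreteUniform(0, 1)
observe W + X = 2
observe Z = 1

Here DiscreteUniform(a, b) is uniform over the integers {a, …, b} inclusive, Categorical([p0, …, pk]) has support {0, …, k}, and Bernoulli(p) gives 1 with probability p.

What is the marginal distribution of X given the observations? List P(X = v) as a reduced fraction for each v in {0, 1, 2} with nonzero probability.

P(X=1) = 3/8, P(X=2) = 5/8

Enumerate traces; 6 have nonzero weight after conditioning:
  (Z=1, X=1, Y=0, W=1) weight 1/36
  (Z=1, X=1, Y=1, W=1) weight 1/72
  (Z=1, X=1, Y=2, W=1) weight 1/72
  (Z=1, X=2, Y=0, W=0) weight 5/108
  (Z=1, X=2, Y=1, W=0) weight 5/216
  (Z=1, X=2, Y=2, W=0) weight 5/216
Group by X:
  weight(X=1) = 1/18
  weight(X=2) = 5/54
Total weight = 1/18 + 5/54 = 4/27
P(X=1 | obs) = 1/18 / 4/27 = 3/8
P(X=2 | obs) = 5/54 / 4/27 = 5/8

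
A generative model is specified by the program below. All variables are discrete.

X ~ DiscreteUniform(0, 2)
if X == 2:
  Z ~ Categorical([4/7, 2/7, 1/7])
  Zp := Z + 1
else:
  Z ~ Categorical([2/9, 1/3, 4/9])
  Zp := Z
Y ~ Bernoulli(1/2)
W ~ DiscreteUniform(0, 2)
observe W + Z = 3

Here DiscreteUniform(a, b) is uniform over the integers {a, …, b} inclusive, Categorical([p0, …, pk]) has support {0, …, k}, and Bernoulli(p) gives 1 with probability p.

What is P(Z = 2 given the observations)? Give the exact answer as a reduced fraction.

Enumerate traces; 12 have nonzero weight after conditioning:
  (X=0, Z=1, Y=0, W=2) weight 1/54
  (X=0, Z=1, Y=1, W=2) weight 1/54
  (X=0, Z=2, Y=0, W=1) weight 2/81
  (X=0, Z=2, Y=1, W=1) weight 2/81
  (X=1, Z=1, Y=0, W=2) weight 1/54
  (X=1, Z=1, Y=1, W=2) weight 1/54
  (X=1, Z=2, Y=0, W=1) weight 2/81
  (X=1, Z=2, Y=1, W=1) weight 2/81
  … 4 more
Group by Z:
  weight(Z=1) = 20/189
  weight(Z=2) = 65/567
Total weight = 20/189 + 65/567 = 125/567
P(Z=1 | obs) = 20/189 / 125/567 = 12/25
P(Z=2 | obs) = 65/567 / 125/567 = 13/25

P(Z = 2 | obs) = 13/25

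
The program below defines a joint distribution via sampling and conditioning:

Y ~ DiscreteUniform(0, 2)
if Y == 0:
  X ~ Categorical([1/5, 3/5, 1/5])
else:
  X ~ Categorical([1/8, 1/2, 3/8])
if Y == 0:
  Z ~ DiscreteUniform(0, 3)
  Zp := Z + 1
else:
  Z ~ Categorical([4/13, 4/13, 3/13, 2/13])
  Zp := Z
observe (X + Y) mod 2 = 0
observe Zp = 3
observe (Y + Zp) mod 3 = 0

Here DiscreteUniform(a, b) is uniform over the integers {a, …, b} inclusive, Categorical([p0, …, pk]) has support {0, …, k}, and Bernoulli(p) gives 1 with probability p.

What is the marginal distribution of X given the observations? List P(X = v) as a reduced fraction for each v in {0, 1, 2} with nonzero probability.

P(X=0) = 1/2, P(X=2) = 1/2

Enumerate traces; 2 have nonzero weight after conditioning:
  (Y=0, X=0, Z=2) weight 1/60
  (Y=0, X=2, Z=2) weight 1/60
Group by X:
  weight(X=0) = 1/60
  weight(X=2) = 1/60
Total weight = 1/60 + 1/60 = 1/30
P(X=0 | obs) = 1/60 / 1/30 = 1/2
P(X=2 | obs) = 1/60 / 1/30 = 1/2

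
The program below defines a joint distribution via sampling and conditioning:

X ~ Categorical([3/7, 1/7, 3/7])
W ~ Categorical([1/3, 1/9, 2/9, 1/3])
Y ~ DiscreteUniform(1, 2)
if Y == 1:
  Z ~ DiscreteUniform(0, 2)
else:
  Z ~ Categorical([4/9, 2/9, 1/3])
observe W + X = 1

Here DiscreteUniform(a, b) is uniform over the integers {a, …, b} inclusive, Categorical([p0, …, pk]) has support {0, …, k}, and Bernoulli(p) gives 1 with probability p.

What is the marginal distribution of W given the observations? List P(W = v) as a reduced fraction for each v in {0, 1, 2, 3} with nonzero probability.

Enumerate traces; 12 have nonzero weight after conditioning:
  (X=0, W=1, Y=1, Z=0) weight 1/126
  (X=0, W=1, Y=1, Z=1) weight 1/126
  (X=0, W=1, Y=1, Z=2) weight 1/126
  (X=0, W=1, Y=2, Z=0) weight 2/189
  (X=0, W=1, Y=2, Z=1) weight 1/189
  (X=0, W=1, Y=2, Z=2) weight 1/126
  (X=1, W=0, Y=1, Z=0) weight 1/126
  (X=1, W=0, Y=1, Z=1) weight 1/126
  … 4 more
Group by W:
  weight(W=0) = 1/21
  weight(W=1) = 1/21
Total weight = 1/21 + 1/21 = 2/21
P(W=0 | obs) = 1/21 / 2/21 = 1/2
P(W=1 | obs) = 1/21 / 2/21 = 1/2

P(W=0) = 1/2, P(W=1) = 1/2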